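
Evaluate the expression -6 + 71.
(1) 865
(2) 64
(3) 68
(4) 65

-6 + 71 = 65
4) 65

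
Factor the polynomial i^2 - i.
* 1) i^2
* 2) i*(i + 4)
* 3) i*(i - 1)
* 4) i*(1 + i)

We need to factor i^2 - i.
The factored form is i*(i - 1).
3) i*(i - 1)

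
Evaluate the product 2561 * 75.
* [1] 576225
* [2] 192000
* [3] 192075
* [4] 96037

2561 * 75 = 192075
3) 192075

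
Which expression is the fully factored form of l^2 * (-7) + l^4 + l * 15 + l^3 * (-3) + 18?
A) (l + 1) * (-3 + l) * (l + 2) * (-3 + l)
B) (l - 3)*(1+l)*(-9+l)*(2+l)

We need to factor l^2 * (-7) + l^4 + l * 15 + l^3 * (-3) + 18.
The factored form is (l + 1) * (-3 + l) * (l + 2) * (-3 + l).
A) (l + 1) * (-3 + l) * (l + 2) * (-3 + l)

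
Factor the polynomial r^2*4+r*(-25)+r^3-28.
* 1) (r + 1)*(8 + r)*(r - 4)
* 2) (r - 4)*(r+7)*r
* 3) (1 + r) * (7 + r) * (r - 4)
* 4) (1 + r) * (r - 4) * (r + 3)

We need to factor r^2*4+r*(-25)+r^3-28.
The factored form is (1 + r) * (7 + r) * (r - 4).
3) (1 + r) * (7 + r) * (r - 4)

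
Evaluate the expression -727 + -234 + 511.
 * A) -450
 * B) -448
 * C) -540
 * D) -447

First: -727 + -234 = -961
Then: -961 + 511 = -450
A) -450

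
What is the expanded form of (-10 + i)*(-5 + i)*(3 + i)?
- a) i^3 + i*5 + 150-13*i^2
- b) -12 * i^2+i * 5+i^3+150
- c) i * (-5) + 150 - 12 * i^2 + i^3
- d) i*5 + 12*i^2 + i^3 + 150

Expanding (-10 + i)*(-5 + i)*(3 + i):
= -12 * i^2+i * 5+i^3+150
b) -12 * i^2+i * 5+i^3+150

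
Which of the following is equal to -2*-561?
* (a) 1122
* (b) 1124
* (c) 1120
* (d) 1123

-2 * -561 = 1122
a) 1122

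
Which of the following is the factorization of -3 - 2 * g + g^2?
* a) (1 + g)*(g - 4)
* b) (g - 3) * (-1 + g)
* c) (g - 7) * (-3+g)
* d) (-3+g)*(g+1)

We need to factor -3 - 2 * g + g^2.
The factored form is (-3+g)*(g+1).
d) (-3+g)*(g+1)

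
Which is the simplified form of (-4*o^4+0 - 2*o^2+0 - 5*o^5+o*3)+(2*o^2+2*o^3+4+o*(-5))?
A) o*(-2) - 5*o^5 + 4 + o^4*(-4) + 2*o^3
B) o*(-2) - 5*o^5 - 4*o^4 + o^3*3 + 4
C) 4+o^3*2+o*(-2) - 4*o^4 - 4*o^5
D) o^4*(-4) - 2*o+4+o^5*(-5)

Adding the polynomials and combining like terms:
(-4*o^4 + 0 - 2*o^2 + 0 - 5*o^5 + o*3) + (2*o^2 + 2*o^3 + 4 + o*(-5))
= o*(-2) - 5*o^5 + 4 + o^4*(-4) + 2*o^3
A) o*(-2) - 5*o^5 + 4 + o^4*(-4) + 2*o^3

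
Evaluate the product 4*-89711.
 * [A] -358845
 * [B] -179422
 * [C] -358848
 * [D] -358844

4 * -89711 = -358844
D) -358844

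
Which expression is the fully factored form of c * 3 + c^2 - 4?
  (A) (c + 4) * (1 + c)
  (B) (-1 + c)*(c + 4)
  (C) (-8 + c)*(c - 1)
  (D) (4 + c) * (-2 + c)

We need to factor c * 3 + c^2 - 4.
The factored form is (-1 + c)*(c + 4).
B) (-1 + c)*(c + 4)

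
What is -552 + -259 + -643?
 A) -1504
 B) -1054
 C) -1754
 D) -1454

First: -552 + -259 = -811
Then: -811 + -643 = -1454
D) -1454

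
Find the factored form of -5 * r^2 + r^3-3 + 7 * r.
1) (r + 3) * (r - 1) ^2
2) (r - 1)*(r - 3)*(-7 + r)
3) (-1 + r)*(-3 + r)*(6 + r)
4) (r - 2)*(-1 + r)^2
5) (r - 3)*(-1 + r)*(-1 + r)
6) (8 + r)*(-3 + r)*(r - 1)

We need to factor -5 * r^2 + r^3-3 + 7 * r.
The factored form is (r - 3)*(-1 + r)*(-1 + r).
5) (r - 3)*(-1 + r)*(-1 + r)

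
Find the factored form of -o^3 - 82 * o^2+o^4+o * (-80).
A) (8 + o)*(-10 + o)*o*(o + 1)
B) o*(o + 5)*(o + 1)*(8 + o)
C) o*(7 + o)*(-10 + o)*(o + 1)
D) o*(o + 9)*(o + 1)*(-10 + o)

We need to factor -o^3 - 82 * o^2+o^4+o * (-80).
The factored form is (8 + o)*(-10 + o)*o*(o + 1).
A) (8 + o)*(-10 + o)*o*(o + 1)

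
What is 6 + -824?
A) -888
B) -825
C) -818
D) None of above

6 + -824 = -818
C) -818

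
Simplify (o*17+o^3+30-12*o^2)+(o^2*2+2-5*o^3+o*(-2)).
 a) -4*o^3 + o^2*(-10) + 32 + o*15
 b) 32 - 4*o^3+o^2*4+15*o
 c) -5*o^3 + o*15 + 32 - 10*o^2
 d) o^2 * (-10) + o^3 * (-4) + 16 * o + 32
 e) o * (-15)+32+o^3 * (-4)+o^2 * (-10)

Adding the polynomials and combining like terms:
(o*17 + o^3 + 30 - 12*o^2) + (o^2*2 + 2 - 5*o^3 + o*(-2))
= -4*o^3 + o^2*(-10) + 32 + o*15
a) -4*o^3 + o^2*(-10) + 32 + o*15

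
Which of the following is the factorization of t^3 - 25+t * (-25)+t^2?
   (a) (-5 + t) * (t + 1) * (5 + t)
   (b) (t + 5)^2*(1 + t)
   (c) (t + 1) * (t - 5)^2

We need to factor t^3 - 25+t * (-25)+t^2.
The factored form is (-5 + t) * (t + 1) * (5 + t).
a) (-5 + t) * (t + 1) * (5 + t)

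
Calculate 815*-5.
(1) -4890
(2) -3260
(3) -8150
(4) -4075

815 * -5 = -4075
4) -4075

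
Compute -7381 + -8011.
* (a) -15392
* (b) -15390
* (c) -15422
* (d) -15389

-7381 + -8011 = -15392
a) -15392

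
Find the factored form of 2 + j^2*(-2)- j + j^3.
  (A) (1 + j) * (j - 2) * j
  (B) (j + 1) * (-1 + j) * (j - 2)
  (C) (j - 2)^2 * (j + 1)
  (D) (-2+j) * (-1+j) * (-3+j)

We need to factor 2 + j^2*(-2)- j + j^3.
The factored form is (j + 1) * (-1 + j) * (j - 2).
B) (j + 1) * (-1 + j) * (j - 2)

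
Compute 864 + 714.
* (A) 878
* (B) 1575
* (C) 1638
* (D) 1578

864 + 714 = 1578
D) 1578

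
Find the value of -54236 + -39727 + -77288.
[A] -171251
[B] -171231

First: -54236 + -39727 = -93963
Then: -93963 + -77288 = -171251
A) -171251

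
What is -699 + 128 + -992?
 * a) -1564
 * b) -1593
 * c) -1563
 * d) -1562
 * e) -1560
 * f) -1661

First: -699 + 128 = -571
Then: -571 + -992 = -1563
c) -1563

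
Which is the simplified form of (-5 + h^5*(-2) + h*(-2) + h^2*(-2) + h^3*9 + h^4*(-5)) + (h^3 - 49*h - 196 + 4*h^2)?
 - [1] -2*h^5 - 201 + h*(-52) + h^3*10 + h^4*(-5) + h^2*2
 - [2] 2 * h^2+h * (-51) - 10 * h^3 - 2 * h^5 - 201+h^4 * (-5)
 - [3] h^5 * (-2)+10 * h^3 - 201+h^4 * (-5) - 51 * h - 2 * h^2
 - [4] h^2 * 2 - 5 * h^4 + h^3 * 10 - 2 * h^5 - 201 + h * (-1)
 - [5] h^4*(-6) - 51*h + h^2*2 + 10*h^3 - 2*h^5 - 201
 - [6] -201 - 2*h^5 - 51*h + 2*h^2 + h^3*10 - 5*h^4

Adding the polynomials and combining like terms:
(-5 + h^5*(-2) + h*(-2) + h^2*(-2) + h^3*9 + h^4*(-5)) + (h^3 - 49*h - 196 + 4*h^2)
= -201 - 2*h^5 - 51*h + 2*h^2 + h^3*10 - 5*h^4
6) -201 - 2*h^5 - 51*h + 2*h^2 + h^3*10 - 5*h^4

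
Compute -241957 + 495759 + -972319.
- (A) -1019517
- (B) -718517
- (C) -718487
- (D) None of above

First: -241957 + 495759 = 253802
Then: 253802 + -972319 = -718517
B) -718517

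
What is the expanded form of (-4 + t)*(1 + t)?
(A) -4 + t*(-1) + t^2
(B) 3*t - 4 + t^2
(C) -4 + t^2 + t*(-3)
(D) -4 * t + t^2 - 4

Expanding (-4 + t)*(1 + t):
= -4 + t^2 + t*(-3)
C) -4 + t^2 + t*(-3)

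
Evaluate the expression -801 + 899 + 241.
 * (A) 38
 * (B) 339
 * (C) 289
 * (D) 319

First: -801 + 899 = 98
Then: 98 + 241 = 339
B) 339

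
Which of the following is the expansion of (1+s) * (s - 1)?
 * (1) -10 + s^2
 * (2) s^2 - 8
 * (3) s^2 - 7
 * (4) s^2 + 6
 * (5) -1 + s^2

Expanding (1+s) * (s - 1):
= -1 + s^2
5) -1 + s^2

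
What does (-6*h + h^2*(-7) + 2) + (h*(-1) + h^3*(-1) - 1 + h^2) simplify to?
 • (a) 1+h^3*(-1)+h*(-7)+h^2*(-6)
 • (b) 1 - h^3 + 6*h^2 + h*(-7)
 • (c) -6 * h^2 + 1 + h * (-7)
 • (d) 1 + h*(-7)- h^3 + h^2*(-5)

Adding the polynomials and combining like terms:
(-6*h + h^2*(-7) + 2) + (h*(-1) + h^3*(-1) - 1 + h^2)
= 1+h^3*(-1)+h*(-7)+h^2*(-6)
a) 1+h^3*(-1)+h*(-7)+h^2*(-6)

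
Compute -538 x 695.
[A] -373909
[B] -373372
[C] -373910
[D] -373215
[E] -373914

-538 * 695 = -373910
C) -373910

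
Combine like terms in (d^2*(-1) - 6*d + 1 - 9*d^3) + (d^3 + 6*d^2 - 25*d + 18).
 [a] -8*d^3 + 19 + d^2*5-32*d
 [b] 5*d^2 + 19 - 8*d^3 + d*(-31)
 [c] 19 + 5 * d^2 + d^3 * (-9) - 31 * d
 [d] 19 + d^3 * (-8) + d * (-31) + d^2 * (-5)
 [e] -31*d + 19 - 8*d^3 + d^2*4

Adding the polynomials and combining like terms:
(d^2*(-1) - 6*d + 1 - 9*d^3) + (d^3 + 6*d^2 - 25*d + 18)
= 5*d^2 + 19 - 8*d^3 + d*(-31)
b) 5*d^2 + 19 - 8*d^3 + d*(-31)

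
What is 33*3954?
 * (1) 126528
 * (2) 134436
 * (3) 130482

33 * 3954 = 130482
3) 130482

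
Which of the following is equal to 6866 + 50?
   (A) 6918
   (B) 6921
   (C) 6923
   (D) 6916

6866 + 50 = 6916
D) 6916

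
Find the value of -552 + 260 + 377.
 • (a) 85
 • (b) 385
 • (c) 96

First: -552 + 260 = -292
Then: -292 + 377 = 85
a) 85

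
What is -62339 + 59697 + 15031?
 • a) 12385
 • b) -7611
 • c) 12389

First: -62339 + 59697 = -2642
Then: -2642 + 15031 = 12389
c) 12389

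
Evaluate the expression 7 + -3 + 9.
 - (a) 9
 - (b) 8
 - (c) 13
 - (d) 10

First: 7 + -3 = 4
Then: 4 + 9 = 13
c) 13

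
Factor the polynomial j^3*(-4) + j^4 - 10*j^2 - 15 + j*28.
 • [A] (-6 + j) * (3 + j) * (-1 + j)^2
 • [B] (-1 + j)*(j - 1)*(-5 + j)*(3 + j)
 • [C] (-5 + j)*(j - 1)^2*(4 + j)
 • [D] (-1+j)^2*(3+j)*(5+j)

We need to factor j^3*(-4) + j^4 - 10*j^2 - 15 + j*28.
The factored form is (-1 + j)*(j - 1)*(-5 + j)*(3 + j).
B) (-1 + j)*(j - 1)*(-5 + j)*(3 + j)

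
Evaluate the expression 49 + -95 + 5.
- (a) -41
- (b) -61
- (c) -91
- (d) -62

First: 49 + -95 = -46
Then: -46 + 5 = -41
a) -41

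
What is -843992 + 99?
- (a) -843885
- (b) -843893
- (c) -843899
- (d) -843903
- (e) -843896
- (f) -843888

-843992 + 99 = -843893
b) -843893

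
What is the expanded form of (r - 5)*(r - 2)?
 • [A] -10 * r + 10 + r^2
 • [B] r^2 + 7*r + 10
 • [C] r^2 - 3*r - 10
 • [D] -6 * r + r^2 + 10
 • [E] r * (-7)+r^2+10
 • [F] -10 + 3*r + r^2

Expanding (r - 5)*(r - 2):
= r * (-7)+r^2+10
E) r * (-7)+r^2+10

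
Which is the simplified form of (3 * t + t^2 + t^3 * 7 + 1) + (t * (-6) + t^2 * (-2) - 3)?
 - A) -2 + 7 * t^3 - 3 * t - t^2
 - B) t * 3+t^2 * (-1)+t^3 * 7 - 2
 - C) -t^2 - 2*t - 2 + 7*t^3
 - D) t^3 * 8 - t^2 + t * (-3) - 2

Adding the polynomials and combining like terms:
(3*t + t^2 + t^3*7 + 1) + (t*(-6) + t^2*(-2) - 3)
= -2 + 7 * t^3 - 3 * t - t^2
A) -2 + 7 * t^3 - 3 * t - t^2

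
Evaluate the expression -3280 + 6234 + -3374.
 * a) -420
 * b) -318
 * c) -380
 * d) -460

First: -3280 + 6234 = 2954
Then: 2954 + -3374 = -420
a) -420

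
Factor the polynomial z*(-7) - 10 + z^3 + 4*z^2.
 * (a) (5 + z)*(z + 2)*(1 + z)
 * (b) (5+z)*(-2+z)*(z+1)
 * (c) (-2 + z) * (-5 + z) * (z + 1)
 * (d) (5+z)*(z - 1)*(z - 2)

We need to factor z*(-7) - 10 + z^3 + 4*z^2.
The factored form is (5+z)*(-2+z)*(z+1).
b) (5+z)*(-2+z)*(z+1)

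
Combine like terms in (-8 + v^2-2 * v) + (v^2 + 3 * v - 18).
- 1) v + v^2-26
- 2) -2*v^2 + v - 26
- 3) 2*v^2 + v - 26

Adding the polynomials and combining like terms:
(-8 + v^2 - 2*v) + (v^2 + 3*v - 18)
= 2*v^2 + v - 26
3) 2*v^2 + v - 26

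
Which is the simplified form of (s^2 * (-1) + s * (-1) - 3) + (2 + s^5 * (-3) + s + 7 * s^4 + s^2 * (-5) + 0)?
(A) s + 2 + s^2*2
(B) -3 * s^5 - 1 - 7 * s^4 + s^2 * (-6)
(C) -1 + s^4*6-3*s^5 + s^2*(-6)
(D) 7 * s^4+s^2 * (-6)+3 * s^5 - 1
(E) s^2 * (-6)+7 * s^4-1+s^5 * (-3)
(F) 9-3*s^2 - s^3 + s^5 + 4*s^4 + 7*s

Adding the polynomials and combining like terms:
(s^2*(-1) + s*(-1) - 3) + (2 + s^5*(-3) + s + 7*s^4 + s^2*(-5) + 0)
= s^2 * (-6)+7 * s^4-1+s^5 * (-3)
E) s^2 * (-6)+7 * s^4-1+s^5 * (-3)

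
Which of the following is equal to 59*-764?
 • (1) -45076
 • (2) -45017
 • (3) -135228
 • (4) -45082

59 * -764 = -45076
1) -45076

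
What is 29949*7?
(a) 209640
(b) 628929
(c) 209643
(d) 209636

29949 * 7 = 209643
c) 209643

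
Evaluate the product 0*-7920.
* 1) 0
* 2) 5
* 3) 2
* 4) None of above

0 * -7920 = 0
1) 0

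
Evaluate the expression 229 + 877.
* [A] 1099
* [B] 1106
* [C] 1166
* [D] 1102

229 + 877 = 1106
B) 1106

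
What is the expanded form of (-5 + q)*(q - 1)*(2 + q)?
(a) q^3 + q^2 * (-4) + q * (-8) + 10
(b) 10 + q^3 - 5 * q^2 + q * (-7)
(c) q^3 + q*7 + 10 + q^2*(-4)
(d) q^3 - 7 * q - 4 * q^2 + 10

Expanding (-5 + q)*(q - 1)*(2 + q):
= q^3 - 7 * q - 4 * q^2 + 10
d) q^3 - 7 * q - 4 * q^2 + 10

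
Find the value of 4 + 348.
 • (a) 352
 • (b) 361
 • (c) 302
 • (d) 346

4 + 348 = 352
a) 352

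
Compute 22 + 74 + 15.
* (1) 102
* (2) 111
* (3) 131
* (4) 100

First: 22 + 74 = 96
Then: 96 + 15 = 111
2) 111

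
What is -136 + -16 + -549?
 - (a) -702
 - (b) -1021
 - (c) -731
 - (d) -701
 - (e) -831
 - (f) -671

First: -136 + -16 = -152
Then: -152 + -549 = -701
d) -701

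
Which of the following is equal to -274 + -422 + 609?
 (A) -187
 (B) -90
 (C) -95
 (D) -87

First: -274 + -422 = -696
Then: -696 + 609 = -87
D) -87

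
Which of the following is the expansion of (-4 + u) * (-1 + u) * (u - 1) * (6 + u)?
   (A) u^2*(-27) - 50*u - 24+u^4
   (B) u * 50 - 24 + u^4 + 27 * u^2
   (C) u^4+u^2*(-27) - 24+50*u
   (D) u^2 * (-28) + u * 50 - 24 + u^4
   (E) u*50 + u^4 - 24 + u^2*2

Expanding (-4 + u) * (-1 + u) * (u - 1) * (6 + u):
= u^4+u^2*(-27) - 24+50*u
C) u^4+u^2*(-27) - 24+50*u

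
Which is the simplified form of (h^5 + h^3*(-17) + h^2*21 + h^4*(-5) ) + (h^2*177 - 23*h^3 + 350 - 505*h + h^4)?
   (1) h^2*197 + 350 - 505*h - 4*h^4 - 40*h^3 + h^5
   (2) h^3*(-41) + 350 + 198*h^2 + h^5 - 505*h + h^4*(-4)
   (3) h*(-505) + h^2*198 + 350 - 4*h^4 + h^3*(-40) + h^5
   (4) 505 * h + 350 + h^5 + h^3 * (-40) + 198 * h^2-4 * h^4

Adding the polynomials and combining like terms:
(h^5 + h^3*(-17) + h^2*21 + h^4*(-5)) + (h^2*177 - 23*h^3 + 350 - 505*h + h^4)
= h*(-505) + h^2*198 + 350 - 4*h^4 + h^3*(-40) + h^5
3) h*(-505) + h^2*198 + 350 - 4*h^4 + h^3*(-40) + h^5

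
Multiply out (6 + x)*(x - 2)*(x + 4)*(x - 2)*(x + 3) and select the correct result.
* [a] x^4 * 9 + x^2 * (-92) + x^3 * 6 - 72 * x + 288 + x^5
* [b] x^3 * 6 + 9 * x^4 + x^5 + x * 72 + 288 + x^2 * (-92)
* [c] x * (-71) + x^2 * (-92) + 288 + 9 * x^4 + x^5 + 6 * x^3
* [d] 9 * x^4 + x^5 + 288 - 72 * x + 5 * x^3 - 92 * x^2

Expanding (6 + x)*(x - 2)*(x + 4)*(x - 2)*(x + 3):
= x^4 * 9 + x^2 * (-92) + x^3 * 6 - 72 * x + 288 + x^5
a) x^4 * 9 + x^2 * (-92) + x^3 * 6 - 72 * x + 288 + x^5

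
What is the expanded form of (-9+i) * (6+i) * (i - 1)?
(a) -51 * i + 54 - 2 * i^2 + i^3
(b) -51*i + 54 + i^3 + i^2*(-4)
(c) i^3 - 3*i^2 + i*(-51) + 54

Expanding (-9+i) * (6+i) * (i - 1):
= -51*i + 54 + i^3 + i^2*(-4)
b) -51*i + 54 + i^3 + i^2*(-4)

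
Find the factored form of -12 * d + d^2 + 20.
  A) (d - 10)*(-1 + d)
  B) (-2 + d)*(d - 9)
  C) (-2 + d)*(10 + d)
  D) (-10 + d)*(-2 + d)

We need to factor -12 * d + d^2 + 20.
The factored form is (-10 + d)*(-2 + d).
D) (-10 + d)*(-2 + d)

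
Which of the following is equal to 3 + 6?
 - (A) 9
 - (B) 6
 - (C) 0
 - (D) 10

3 + 6 = 9
A) 9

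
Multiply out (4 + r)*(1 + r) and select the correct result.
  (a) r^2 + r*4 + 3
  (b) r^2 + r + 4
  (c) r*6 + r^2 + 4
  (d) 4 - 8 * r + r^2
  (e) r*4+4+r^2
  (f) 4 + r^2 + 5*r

Expanding (4 + r)*(1 + r):
= 4 + r^2 + 5*r
f) 4 + r^2 + 5*r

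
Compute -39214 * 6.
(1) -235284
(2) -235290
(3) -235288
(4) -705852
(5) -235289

-39214 * 6 = -235284
1) -235284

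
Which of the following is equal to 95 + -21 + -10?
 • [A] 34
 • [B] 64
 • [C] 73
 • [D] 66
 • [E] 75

First: 95 + -21 = 74
Then: 74 + -10 = 64
B) 64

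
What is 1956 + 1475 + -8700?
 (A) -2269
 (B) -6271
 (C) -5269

First: 1956 + 1475 = 3431
Then: 3431 + -8700 = -5269
C) -5269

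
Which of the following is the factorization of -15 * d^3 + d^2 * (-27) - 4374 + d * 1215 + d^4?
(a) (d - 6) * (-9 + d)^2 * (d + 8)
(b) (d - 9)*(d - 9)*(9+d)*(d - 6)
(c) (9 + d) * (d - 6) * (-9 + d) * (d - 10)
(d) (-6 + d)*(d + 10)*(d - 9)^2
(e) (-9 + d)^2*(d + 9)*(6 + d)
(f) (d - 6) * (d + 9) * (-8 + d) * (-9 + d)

We need to factor -15 * d^3 + d^2 * (-27) - 4374 + d * 1215 + d^4.
The factored form is (d - 9)*(d - 9)*(9+d)*(d - 6).
b) (d - 9)*(d - 9)*(9+d)*(d - 6)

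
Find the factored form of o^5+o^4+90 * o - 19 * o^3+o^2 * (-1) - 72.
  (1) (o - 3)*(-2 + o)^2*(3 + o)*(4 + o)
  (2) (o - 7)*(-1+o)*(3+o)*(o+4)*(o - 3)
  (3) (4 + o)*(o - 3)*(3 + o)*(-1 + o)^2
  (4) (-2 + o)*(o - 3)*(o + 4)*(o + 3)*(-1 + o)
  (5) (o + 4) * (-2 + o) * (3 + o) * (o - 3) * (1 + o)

We need to factor o^5+o^4+90 * o - 19 * o^3+o^2 * (-1) - 72.
The factored form is (-2 + o)*(o - 3)*(o + 4)*(o + 3)*(-1 + o).
4) (-2 + o)*(o - 3)*(o + 4)*(o + 3)*(-1 + o)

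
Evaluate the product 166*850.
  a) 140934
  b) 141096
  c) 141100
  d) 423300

166 * 850 = 141100
c) 141100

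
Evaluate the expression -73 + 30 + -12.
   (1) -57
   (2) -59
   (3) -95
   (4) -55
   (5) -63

First: -73 + 30 = -43
Then: -43 + -12 = -55
4) -55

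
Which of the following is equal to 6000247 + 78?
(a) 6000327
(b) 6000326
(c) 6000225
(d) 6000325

6000247 + 78 = 6000325
d) 6000325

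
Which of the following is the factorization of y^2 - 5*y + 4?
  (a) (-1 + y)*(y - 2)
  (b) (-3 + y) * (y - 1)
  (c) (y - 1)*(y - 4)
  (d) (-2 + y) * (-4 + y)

We need to factor y^2 - 5*y + 4.
The factored form is (y - 1)*(y - 4).
c) (y - 1)*(y - 4)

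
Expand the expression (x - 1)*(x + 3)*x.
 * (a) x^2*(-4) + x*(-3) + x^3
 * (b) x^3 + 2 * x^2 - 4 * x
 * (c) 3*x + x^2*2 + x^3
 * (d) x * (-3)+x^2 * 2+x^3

Expanding (x - 1)*(x + 3)*x:
= x * (-3)+x^2 * 2+x^3
d) x * (-3)+x^2 * 2+x^3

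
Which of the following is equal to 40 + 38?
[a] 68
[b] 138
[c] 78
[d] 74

40 + 38 = 78
c) 78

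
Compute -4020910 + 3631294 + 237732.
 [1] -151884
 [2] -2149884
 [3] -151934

First: -4020910 + 3631294 = -389616
Then: -389616 + 237732 = -151884
1) -151884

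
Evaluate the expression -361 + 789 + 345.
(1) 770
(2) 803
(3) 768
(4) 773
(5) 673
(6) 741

First: -361 + 789 = 428
Then: 428 + 345 = 773
4) 773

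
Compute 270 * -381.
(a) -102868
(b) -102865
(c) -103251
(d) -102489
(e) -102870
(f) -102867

270 * -381 = -102870
e) -102870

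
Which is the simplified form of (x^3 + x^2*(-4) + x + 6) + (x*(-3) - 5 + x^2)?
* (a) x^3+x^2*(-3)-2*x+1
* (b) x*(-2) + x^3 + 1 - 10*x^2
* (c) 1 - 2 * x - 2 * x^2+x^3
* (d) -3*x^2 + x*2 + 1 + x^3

Adding the polynomials and combining like terms:
(x^3 + x^2*(-4) + x + 6) + (x*(-3) - 5 + x^2)
= x^3+x^2*(-3)-2*x+1
a) x^3+x^2*(-3)-2*x+1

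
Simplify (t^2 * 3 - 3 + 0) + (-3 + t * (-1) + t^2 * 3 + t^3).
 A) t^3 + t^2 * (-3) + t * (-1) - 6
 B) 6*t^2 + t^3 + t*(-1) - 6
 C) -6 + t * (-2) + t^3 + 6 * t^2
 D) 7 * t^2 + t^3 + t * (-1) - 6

Adding the polynomials and combining like terms:
(t^2*3 - 3 + 0) + (-3 + t*(-1) + t^2*3 + t^3)
= 6*t^2 + t^3 + t*(-1) - 6
B) 6*t^2 + t^3 + t*(-1) - 6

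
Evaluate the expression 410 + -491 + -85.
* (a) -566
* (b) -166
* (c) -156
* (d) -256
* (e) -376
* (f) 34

First: 410 + -491 = -81
Then: -81 + -85 = -166
b) -166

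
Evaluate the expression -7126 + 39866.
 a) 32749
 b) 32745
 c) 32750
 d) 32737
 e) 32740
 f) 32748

-7126 + 39866 = 32740
e) 32740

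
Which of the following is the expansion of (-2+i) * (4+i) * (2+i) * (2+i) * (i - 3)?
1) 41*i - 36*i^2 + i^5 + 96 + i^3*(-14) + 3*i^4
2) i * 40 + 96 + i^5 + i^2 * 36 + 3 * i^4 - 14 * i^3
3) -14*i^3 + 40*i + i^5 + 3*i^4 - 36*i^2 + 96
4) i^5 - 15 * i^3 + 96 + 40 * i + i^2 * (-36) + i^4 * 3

Expanding (-2+i) * (4+i) * (2+i) * (2+i) * (i - 3):
= -14*i^3 + 40*i + i^5 + 3*i^4 - 36*i^2 + 96
3) -14*i^3 + 40*i + i^5 + 3*i^4 - 36*i^2 + 96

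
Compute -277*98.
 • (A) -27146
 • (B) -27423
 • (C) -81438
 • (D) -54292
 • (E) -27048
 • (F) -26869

-277 * 98 = -27146
A) -27146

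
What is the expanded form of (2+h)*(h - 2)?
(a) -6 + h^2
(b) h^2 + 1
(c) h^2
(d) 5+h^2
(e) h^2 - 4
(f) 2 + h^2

Expanding (2+h)*(h - 2):
= h^2 - 4
e) h^2 - 4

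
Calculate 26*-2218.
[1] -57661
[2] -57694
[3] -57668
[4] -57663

26 * -2218 = -57668
3) -57668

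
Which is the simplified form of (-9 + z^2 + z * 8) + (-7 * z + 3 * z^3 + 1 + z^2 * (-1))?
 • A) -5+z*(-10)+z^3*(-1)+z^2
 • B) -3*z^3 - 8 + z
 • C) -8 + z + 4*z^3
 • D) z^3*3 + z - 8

Adding the polynomials and combining like terms:
(-9 + z^2 + z*8) + (-7*z + 3*z^3 + 1 + z^2*(-1))
= z^3*3 + z - 8
D) z^3*3 + z - 8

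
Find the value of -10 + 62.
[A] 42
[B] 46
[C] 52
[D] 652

-10 + 62 = 52
C) 52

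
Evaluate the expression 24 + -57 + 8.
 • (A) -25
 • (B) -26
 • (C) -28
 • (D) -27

First: 24 + -57 = -33
Then: -33 + 8 = -25
A) -25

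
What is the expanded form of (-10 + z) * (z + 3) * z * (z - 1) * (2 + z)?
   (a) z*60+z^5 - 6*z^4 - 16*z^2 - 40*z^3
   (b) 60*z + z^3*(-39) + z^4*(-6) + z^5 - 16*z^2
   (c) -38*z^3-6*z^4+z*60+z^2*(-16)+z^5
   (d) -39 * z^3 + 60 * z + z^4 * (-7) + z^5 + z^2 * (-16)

Expanding (-10 + z) * (z + 3) * z * (z - 1) * (2 + z):
= 60*z + z^3*(-39) + z^4*(-6) + z^5 - 16*z^2
b) 60*z + z^3*(-39) + z^4*(-6) + z^5 - 16*z^2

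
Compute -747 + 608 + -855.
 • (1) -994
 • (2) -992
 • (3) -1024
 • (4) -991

First: -747 + 608 = -139
Then: -139 + -855 = -994
1) -994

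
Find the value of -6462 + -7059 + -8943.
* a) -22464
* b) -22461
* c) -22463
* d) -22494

First: -6462 + -7059 = -13521
Then: -13521 + -8943 = -22464
a) -22464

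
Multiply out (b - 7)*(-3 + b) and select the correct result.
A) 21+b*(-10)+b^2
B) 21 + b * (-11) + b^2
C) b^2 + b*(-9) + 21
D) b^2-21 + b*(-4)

Expanding (b - 7)*(-3 + b):
= 21+b*(-10)+b^2
A) 21+b*(-10)+b^2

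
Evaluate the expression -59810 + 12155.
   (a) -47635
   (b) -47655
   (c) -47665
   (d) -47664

-59810 + 12155 = -47655
b) -47655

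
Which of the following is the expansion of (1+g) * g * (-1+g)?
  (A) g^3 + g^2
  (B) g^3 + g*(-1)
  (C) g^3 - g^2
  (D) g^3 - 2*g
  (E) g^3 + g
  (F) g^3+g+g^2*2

Expanding (1+g) * g * (-1+g):
= g^3 + g*(-1)
B) g^3 + g*(-1)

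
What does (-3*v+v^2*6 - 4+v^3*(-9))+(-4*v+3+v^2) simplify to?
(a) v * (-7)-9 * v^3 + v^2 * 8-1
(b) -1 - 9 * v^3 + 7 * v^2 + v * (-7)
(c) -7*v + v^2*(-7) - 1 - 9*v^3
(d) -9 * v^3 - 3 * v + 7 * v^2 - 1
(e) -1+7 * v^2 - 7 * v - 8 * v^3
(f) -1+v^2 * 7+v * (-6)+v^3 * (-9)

Adding the polynomials and combining like terms:
(-3*v + v^2*6 - 4 + v^3*(-9)) + (-4*v + 3 + v^2)
= -1 - 9 * v^3 + 7 * v^2 + v * (-7)
b) -1 - 9 * v^3 + 7 * v^2 + v * (-7)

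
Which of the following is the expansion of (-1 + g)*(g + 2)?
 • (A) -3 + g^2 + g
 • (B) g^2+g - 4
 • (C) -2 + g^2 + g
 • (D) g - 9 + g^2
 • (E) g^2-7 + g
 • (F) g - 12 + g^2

Expanding (-1 + g)*(g + 2):
= -2 + g^2 + g
C) -2 + g^2 + g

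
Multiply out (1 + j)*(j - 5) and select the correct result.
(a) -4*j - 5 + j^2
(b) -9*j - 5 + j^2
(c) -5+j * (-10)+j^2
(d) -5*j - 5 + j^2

Expanding (1 + j)*(j - 5):
= -4*j - 5 + j^2
a) -4*j - 5 + j^2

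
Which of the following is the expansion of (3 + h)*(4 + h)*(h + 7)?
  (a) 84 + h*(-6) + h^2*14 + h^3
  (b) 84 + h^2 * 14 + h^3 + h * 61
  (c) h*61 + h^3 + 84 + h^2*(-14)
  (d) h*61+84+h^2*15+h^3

Expanding (3 + h)*(4 + h)*(h + 7):
= 84 + h^2 * 14 + h^3 + h * 61
b) 84 + h^2 * 14 + h^3 + h * 61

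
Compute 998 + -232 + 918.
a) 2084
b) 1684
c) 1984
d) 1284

First: 998 + -232 = 766
Then: 766 + 918 = 1684
b) 1684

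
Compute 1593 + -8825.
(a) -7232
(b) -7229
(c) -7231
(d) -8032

1593 + -8825 = -7232
a) -7232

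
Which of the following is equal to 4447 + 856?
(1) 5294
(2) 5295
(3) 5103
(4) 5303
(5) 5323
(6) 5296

4447 + 856 = 5303
4) 5303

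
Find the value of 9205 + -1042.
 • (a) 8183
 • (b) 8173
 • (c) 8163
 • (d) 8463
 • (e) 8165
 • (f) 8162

9205 + -1042 = 8163
c) 8163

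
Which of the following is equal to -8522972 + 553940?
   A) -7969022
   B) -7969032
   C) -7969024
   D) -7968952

-8522972 + 553940 = -7969032
B) -7969032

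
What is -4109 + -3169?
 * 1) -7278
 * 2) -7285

-4109 + -3169 = -7278
1) -7278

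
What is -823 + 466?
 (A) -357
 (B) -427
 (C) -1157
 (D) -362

-823 + 466 = -357
A) -357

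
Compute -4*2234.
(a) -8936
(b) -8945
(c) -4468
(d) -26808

-4 * 2234 = -8936
a) -8936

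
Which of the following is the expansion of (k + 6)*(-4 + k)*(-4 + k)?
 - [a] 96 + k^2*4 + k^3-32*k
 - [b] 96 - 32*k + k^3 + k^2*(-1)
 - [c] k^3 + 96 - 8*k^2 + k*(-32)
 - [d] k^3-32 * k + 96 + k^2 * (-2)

Expanding (k + 6)*(-4 + k)*(-4 + k):
= k^3-32 * k + 96 + k^2 * (-2)
d) k^3-32 * k + 96 + k^2 * (-2)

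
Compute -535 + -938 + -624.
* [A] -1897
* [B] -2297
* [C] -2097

First: -535 + -938 = -1473
Then: -1473 + -624 = -2097
C) -2097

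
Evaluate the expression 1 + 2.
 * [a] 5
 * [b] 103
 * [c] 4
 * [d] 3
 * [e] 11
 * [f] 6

1 + 2 = 3
d) 3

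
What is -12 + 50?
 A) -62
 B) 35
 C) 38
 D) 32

-12 + 50 = 38
C) 38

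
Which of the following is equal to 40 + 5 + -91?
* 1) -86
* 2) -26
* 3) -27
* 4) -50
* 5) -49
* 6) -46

First: 40 + 5 = 45
Then: 45 + -91 = -46
6) -46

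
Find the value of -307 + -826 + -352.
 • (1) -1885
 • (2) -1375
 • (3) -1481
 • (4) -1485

First: -307 + -826 = -1133
Then: -1133 + -352 = -1485
4) -1485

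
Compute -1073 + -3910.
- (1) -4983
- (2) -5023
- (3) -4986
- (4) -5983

-1073 + -3910 = -4983
1) -4983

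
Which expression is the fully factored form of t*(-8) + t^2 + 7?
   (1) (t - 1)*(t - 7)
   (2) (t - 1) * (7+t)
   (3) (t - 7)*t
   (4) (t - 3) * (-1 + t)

We need to factor t*(-8) + t^2 + 7.
The factored form is (t - 1)*(t - 7).
1) (t - 1)*(t - 7)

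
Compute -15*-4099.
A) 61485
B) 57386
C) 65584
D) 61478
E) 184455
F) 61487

-15 * -4099 = 61485
A) 61485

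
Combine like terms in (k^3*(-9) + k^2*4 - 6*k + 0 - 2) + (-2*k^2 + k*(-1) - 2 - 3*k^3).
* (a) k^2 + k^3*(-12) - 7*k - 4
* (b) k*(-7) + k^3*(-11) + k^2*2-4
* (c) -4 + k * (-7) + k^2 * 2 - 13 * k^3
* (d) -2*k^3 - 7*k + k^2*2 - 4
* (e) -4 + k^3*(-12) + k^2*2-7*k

Adding the polynomials and combining like terms:
(k^3*(-9) + k^2*4 - 6*k + 0 - 2) + (-2*k^2 + k*(-1) - 2 - 3*k^3)
= -4 + k^3*(-12) + k^2*2-7*k
e) -4 + k^3*(-12) + k^2*2-7*k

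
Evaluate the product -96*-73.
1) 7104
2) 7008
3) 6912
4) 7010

-96 * -73 = 7008
2) 7008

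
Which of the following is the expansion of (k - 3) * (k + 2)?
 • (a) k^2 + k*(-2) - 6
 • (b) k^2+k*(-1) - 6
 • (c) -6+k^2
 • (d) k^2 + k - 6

Expanding (k - 3) * (k + 2):
= k^2+k*(-1) - 6
b) k^2+k*(-1) - 6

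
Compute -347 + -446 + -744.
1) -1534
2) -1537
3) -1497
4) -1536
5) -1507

First: -347 + -446 = -793
Then: -793 + -744 = -1537
2) -1537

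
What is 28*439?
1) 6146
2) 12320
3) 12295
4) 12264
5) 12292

28 * 439 = 12292
5) 12292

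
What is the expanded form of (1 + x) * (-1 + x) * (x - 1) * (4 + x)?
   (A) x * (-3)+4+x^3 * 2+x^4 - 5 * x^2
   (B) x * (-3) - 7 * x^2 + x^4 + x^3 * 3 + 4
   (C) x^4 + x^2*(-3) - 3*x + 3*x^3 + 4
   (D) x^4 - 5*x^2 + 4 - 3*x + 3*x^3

Expanding (1 + x) * (-1 + x) * (x - 1) * (4 + x):
= x^4 - 5*x^2 + 4 - 3*x + 3*x^3
D) x^4 - 5*x^2 + 4 - 3*x + 3*x^3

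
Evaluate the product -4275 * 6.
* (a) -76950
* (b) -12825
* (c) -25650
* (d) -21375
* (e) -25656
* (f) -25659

-4275 * 6 = -25650
c) -25650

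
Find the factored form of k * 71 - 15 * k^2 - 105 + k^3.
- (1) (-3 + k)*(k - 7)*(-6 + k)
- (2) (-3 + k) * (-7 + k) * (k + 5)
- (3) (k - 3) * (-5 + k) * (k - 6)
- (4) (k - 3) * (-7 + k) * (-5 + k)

We need to factor k * 71 - 15 * k^2 - 105 + k^3.
The factored form is (k - 3) * (-7 + k) * (-5 + k).
4) (k - 3) * (-7 + k) * (-5 + k)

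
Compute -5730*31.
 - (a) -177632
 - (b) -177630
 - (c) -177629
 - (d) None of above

-5730 * 31 = -177630
b) -177630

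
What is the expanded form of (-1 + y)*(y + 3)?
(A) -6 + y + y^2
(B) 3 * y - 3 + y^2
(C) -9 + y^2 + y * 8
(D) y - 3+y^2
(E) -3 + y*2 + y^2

Expanding (-1 + y)*(y + 3):
= -3 + y*2 + y^2
E) -3 + y*2 + y^2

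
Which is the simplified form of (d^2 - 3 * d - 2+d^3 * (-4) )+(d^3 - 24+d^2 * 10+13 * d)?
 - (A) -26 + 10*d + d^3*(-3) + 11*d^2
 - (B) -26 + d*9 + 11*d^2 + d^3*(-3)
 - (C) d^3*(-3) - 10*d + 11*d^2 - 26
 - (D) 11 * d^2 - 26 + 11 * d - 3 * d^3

Adding the polynomials and combining like terms:
(d^2 - 3*d - 2 + d^3*(-4)) + (d^3 - 24 + d^2*10 + 13*d)
= -26 + 10*d + d^3*(-3) + 11*d^2
A) -26 + 10*d + d^3*(-3) + 11*d^2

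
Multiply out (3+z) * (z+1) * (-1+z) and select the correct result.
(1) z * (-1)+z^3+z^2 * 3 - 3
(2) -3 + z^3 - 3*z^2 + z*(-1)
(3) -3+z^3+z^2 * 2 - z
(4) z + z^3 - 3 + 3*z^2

Expanding (3+z) * (z+1) * (-1+z):
= z * (-1)+z^3+z^2 * 3 - 3
1) z * (-1)+z^3+z^2 * 3 - 3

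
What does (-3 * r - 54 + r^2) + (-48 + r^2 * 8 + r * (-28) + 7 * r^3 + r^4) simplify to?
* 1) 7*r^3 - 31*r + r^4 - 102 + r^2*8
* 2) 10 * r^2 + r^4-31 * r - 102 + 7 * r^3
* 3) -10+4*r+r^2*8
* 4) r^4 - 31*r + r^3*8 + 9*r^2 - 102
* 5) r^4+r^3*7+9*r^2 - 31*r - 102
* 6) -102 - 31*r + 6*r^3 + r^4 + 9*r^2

Adding the polynomials and combining like terms:
(-3*r - 54 + r^2) + (-48 + r^2*8 + r*(-28) + 7*r^3 + r^4)
= r^4+r^3*7+9*r^2 - 31*r - 102
5) r^4+r^3*7+9*r^2 - 31*r - 102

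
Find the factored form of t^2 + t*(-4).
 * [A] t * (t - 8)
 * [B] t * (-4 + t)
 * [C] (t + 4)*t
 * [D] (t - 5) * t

We need to factor t^2 + t*(-4).
The factored form is t * (-4 + t).
B) t * (-4 + t)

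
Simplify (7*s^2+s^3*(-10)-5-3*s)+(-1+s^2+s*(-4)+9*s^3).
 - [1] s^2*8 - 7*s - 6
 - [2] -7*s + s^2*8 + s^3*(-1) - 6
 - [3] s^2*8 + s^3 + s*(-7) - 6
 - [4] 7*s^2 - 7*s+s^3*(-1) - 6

Adding the polynomials and combining like terms:
(7*s^2 + s^3*(-10) - 5 - 3*s) + (-1 + s^2 + s*(-4) + 9*s^3)
= -7*s + s^2*8 + s^3*(-1) - 6
2) -7*s + s^2*8 + s^3*(-1) - 6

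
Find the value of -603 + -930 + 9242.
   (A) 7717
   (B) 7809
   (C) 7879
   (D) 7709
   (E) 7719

First: -603 + -930 = -1533
Then: -1533 + 9242 = 7709
D) 7709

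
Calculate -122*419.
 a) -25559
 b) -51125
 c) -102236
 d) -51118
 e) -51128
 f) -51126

-122 * 419 = -51118
d) -51118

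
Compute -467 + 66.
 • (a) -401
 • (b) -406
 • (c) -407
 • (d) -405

-467 + 66 = -401
a) -401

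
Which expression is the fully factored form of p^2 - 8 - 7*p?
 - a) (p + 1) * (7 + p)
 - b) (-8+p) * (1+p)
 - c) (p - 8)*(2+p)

We need to factor p^2 - 8 - 7*p.
The factored form is (-8+p) * (1+p).
b) (-8+p) * (1+p)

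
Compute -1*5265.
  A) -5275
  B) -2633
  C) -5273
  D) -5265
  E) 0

-1 * 5265 = -5265
D) -5265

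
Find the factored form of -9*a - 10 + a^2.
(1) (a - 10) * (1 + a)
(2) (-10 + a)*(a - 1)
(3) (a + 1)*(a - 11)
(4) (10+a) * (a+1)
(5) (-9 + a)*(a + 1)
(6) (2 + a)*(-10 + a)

We need to factor -9*a - 10 + a^2.
The factored form is (a - 10) * (1 + a).
1) (a - 10) * (1 + a)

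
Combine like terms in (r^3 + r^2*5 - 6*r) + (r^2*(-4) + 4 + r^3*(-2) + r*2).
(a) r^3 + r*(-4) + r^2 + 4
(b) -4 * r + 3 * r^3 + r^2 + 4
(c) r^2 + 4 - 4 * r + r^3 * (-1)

Adding the polynomials and combining like terms:
(r^3 + r^2*5 - 6*r) + (r^2*(-4) + 4 + r^3*(-2) + r*2)
= r^2 + 4 - 4 * r + r^3 * (-1)
c) r^2 + 4 - 4 * r + r^3 * (-1)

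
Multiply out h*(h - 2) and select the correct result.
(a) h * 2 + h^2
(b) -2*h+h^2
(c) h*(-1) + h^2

Expanding h*(h - 2):
= -2*h+h^2
b) -2*h+h^2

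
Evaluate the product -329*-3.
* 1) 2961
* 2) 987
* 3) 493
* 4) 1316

-329 * -3 = 987
2) 987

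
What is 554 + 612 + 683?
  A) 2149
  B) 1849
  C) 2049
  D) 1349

First: 554 + 612 = 1166
Then: 1166 + 683 = 1849
B) 1849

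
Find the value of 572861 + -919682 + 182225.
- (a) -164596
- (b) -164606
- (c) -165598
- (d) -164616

First: 572861 + -919682 = -346821
Then: -346821 + 182225 = -164596
a) -164596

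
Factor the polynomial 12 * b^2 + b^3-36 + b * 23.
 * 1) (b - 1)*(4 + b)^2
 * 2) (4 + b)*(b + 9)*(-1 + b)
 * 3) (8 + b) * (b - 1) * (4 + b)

We need to factor 12 * b^2 + b^3-36 + b * 23.
The factored form is (4 + b)*(b + 9)*(-1 + b).
2) (4 + b)*(b + 9)*(-1 + b)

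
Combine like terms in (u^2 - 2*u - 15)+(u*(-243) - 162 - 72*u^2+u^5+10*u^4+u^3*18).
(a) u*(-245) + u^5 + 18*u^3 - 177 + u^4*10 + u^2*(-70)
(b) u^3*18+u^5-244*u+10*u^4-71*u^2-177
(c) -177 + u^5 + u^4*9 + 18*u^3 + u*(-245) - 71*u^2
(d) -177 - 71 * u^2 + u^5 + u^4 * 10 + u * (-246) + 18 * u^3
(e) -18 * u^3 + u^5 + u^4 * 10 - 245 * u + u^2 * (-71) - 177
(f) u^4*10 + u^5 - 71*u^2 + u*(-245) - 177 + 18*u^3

Adding the polynomials and combining like terms:
(u^2 - 2*u - 15) + (u*(-243) - 162 - 72*u^2 + u^5 + 10*u^4 + u^3*18)
= u^4*10 + u^5 - 71*u^2 + u*(-245) - 177 + 18*u^3
f) u^4*10 + u^5 - 71*u^2 + u*(-245) - 177 + 18*u^3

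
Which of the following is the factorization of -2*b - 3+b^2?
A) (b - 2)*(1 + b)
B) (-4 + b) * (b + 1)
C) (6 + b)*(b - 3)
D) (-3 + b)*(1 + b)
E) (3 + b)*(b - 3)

We need to factor -2*b - 3+b^2.
The factored form is (-3 + b)*(1 + b).
D) (-3 + b)*(1 + b)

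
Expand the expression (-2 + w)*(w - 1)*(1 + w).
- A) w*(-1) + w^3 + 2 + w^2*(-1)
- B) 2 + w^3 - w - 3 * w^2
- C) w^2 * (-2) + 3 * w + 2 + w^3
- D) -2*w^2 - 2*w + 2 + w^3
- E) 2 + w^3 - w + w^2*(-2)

Expanding (-2 + w)*(w - 1)*(1 + w):
= 2 + w^3 - w + w^2*(-2)
E) 2 + w^3 - w + w^2*(-2)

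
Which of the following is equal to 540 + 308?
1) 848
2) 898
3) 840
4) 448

540 + 308 = 848
1) 848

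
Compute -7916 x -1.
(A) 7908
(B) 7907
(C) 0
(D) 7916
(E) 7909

-7916 * -1 = 7916
D) 7916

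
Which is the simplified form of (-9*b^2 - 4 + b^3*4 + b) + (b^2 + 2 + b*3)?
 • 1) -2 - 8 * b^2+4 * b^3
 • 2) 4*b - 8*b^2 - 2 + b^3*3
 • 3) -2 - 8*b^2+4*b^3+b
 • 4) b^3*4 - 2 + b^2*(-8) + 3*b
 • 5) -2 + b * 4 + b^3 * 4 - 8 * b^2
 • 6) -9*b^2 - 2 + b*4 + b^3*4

Adding the polynomials and combining like terms:
(-9*b^2 - 4 + b^3*4 + b) + (b^2 + 2 + b*3)
= -2 + b * 4 + b^3 * 4 - 8 * b^2
5) -2 + b * 4 + b^3 * 4 - 8 * b^2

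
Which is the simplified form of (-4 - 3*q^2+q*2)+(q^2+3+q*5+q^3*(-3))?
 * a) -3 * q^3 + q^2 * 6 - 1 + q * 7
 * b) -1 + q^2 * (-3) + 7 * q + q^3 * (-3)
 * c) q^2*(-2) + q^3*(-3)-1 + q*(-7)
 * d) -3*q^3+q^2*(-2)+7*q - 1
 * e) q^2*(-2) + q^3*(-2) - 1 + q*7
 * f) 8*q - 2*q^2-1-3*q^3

Adding the polynomials and combining like terms:
(-4 - 3*q^2 + q*2) + (q^2 + 3 + q*5 + q^3*(-3))
= -3*q^3+q^2*(-2)+7*q - 1
d) -3*q^3+q^2*(-2)+7*q - 1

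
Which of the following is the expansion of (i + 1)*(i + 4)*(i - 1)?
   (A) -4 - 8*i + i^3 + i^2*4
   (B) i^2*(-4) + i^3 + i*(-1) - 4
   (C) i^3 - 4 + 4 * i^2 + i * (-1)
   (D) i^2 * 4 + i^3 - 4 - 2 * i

Expanding (i + 1)*(i + 4)*(i - 1):
= i^3 - 4 + 4 * i^2 + i * (-1)
C) i^3 - 4 + 4 * i^2 + i * (-1)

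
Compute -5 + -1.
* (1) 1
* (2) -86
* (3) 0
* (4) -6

-5 + -1 = -6
4) -6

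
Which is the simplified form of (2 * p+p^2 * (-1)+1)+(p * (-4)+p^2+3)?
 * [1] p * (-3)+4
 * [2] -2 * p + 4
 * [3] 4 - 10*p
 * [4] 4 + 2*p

Adding the polynomials and combining like terms:
(2*p + p^2*(-1) + 1) + (p*(-4) + p^2 + 3)
= -2 * p + 4
2) -2 * p + 4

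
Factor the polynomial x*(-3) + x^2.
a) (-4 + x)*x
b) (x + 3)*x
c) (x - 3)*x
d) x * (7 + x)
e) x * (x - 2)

We need to factor x*(-3) + x^2.
The factored form is (x - 3)*x.
c) (x - 3)*x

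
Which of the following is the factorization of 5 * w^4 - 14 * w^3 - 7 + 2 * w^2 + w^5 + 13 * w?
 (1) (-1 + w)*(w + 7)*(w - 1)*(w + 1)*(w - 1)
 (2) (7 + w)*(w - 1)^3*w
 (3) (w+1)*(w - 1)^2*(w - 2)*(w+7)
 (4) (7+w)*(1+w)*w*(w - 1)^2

We need to factor 5 * w^4 - 14 * w^3 - 7 + 2 * w^2 + w^5 + 13 * w.
The factored form is (-1 + w)*(w + 7)*(w - 1)*(w + 1)*(w - 1).
1) (-1 + w)*(w + 7)*(w - 1)*(w + 1)*(w - 1)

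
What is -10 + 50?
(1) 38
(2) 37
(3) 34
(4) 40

-10 + 50 = 40
4) 40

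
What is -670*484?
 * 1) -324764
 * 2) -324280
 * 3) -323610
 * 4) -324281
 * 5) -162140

-670 * 484 = -324280
2) -324280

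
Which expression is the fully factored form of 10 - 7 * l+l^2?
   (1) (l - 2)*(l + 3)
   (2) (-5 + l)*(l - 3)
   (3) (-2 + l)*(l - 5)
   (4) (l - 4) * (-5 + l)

We need to factor 10 - 7 * l+l^2.
The factored form is (-2 + l)*(l - 5).
3) (-2 + l)*(l - 5)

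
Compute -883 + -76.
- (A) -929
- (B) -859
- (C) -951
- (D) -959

-883 + -76 = -959
D) -959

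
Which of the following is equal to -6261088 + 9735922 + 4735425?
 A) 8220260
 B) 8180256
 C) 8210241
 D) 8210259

First: -6261088 + 9735922 = 3474834
Then: 3474834 + 4735425 = 8210259
D) 8210259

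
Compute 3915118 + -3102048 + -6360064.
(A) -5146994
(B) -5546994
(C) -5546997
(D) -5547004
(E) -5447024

First: 3915118 + -3102048 = 813070
Then: 813070 + -6360064 = -5546994
B) -5546994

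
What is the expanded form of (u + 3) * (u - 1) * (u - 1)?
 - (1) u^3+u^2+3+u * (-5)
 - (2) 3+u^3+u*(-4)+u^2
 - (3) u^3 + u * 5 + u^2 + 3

Expanding (u + 3) * (u - 1) * (u - 1):
= u^3+u^2+3+u * (-5)
1) u^3+u^2+3+u * (-5)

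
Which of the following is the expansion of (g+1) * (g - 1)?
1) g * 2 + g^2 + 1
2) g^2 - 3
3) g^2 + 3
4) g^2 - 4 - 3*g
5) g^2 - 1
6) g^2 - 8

Expanding (g+1) * (g - 1):
= g^2 - 1
5) g^2 - 1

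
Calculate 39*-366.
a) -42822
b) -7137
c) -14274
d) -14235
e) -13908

39 * -366 = -14274
c) -14274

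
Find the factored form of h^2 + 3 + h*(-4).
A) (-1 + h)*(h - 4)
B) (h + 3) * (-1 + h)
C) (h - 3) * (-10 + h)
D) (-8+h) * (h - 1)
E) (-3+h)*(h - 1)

We need to factor h^2 + 3 + h*(-4).
The factored form is (-3+h)*(h - 1).
E) (-3+h)*(h - 1)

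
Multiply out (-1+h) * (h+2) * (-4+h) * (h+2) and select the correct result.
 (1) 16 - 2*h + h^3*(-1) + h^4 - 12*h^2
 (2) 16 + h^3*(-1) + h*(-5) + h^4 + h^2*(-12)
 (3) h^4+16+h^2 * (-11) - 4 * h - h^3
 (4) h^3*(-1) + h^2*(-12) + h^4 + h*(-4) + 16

Expanding (-1+h) * (h+2) * (-4+h) * (h+2):
= h^3*(-1) + h^2*(-12) + h^4 + h*(-4) + 16
4) h^3*(-1) + h^2*(-12) + h^4 + h*(-4) + 16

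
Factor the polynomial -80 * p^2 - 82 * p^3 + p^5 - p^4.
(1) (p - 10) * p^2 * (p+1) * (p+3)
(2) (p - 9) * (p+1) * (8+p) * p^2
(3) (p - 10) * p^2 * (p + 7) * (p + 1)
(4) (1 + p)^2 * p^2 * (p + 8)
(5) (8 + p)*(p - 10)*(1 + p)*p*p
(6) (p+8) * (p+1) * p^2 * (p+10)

We need to factor -80 * p^2 - 82 * p^3 + p^5 - p^4.
The factored form is (8 + p)*(p - 10)*(1 + p)*p*p.
5) (8 + p)*(p - 10)*(1 + p)*p*p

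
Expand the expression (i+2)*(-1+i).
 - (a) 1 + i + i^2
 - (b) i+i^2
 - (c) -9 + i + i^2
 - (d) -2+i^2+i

Expanding (i+2)*(-1+i):
= -2+i^2+i
d) -2+i^2+i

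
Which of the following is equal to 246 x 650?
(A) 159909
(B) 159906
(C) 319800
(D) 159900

246 * 650 = 159900
D) 159900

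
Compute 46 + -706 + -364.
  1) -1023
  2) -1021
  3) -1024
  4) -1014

First: 46 + -706 = -660
Then: -660 + -364 = -1024
3) -1024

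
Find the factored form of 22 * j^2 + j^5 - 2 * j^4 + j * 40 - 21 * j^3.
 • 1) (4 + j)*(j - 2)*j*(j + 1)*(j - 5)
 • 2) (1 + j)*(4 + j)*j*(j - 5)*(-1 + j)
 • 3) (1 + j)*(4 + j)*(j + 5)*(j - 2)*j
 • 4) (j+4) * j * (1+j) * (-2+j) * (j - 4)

We need to factor 22 * j^2 + j^5 - 2 * j^4 + j * 40 - 21 * j^3.
The factored form is (4 + j)*(j - 2)*j*(j + 1)*(j - 5).
1) (4 + j)*(j - 2)*j*(j + 1)*(j - 5)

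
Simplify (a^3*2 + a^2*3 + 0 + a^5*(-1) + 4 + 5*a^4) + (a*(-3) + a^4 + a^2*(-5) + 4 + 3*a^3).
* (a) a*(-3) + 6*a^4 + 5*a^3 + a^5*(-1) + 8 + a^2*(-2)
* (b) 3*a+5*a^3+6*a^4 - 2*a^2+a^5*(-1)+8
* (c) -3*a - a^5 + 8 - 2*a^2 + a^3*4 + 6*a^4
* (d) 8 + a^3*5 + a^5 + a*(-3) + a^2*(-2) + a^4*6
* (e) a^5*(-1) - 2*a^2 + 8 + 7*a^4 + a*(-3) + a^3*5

Adding the polynomials and combining like terms:
(a^3*2 + a^2*3 + 0 + a^5*(-1) + 4 + 5*a^4) + (a*(-3) + a^4 + a^2*(-5) + 4 + 3*a^3)
= a*(-3) + 6*a^4 + 5*a^3 + a^5*(-1) + 8 + a^2*(-2)
a) a*(-3) + 6*a^4 + 5*a^3 + a^5*(-1) + 8 + a^2*(-2)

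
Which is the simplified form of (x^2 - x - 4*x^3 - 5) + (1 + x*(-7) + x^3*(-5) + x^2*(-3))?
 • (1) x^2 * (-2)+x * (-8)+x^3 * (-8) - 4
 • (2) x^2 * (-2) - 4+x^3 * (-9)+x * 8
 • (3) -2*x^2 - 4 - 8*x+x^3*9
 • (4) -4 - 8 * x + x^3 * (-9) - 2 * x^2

Adding the polynomials and combining like terms:
(x^2 - x - 4*x^3 - 5) + (1 + x*(-7) + x^3*(-5) + x^2*(-3))
= -4 - 8 * x + x^3 * (-9) - 2 * x^2
4) -4 - 8 * x + x^3 * (-9) - 2 * x^2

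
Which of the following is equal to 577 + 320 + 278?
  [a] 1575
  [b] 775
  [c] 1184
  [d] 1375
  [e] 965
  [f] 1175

First: 577 + 320 = 897
Then: 897 + 278 = 1175
f) 1175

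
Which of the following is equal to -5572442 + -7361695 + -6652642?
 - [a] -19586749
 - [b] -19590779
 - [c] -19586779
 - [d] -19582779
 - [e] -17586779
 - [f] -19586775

First: -5572442 + -7361695 = -12934137
Then: -12934137 + -6652642 = -19586779
c) -19586779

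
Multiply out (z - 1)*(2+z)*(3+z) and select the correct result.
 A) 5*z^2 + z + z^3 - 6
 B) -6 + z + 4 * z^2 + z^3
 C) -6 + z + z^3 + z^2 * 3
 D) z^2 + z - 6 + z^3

Expanding (z - 1)*(2+z)*(3+z):
= -6 + z + 4 * z^2 + z^3
B) -6 + z + 4 * z^2 + z^3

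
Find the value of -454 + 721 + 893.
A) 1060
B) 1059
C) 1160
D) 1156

First: -454 + 721 = 267
Then: 267 + 893 = 1160
C) 1160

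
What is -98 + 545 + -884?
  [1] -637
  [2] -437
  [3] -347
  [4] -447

First: -98 + 545 = 447
Then: 447 + -884 = -437
2) -437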